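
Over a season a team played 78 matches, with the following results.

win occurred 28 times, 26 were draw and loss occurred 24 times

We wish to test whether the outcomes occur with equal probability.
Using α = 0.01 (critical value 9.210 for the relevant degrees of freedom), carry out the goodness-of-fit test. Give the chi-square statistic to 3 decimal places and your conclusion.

0.308; do not reject

Under H₀ each category has probability 1/3, so each expected count is 78/3 = 26.
cat         O        E   (O−E)²/E
win        28       26     0.1538
draw       26       26     0.0000
loss       24       26     0.1538
Sum = 0.308
df = 2. Since 0.308 < 9.210, we do not reject H₀.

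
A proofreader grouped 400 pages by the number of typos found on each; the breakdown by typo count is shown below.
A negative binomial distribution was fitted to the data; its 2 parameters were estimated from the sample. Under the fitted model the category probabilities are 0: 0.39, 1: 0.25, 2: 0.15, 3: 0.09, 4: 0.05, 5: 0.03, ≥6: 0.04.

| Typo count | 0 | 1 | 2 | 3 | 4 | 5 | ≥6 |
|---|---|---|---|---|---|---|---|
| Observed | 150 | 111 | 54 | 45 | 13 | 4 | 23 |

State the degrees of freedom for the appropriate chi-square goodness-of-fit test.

There are k = 7 categories and 2 parameters estimated from the data, so df = 7 − 1 − 2 = 4.

4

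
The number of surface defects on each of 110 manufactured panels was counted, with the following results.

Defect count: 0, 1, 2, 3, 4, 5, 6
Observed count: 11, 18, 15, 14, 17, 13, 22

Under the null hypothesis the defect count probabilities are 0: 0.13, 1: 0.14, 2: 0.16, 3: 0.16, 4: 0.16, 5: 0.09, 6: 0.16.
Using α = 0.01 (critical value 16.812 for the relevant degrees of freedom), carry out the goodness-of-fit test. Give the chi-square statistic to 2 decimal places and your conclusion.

Expected counts E_i = n·p_i: 110×0.13 = 14.3, 110×0.14 = 15.4, 110×0.16 = 17.6, 110×0.16 = 17.6, 110×0.16 = 17.6, 110×0.09 = 9.9, 110×0.16 = 17.6.
0: (11 − 14.3)²/14.3 = 10.89/14.3 = 0.762
1: (18 − 15.4)²/15.4 = 6.76/15.4 = 0.439
2: (15 − 17.6)²/17.6 = 6.76/17.6 = 0.384
3: (14 − 17.6)²/17.6 = 12.96/17.6 = 0.736
4: (17 − 17.6)²/17.6 = 0.36/17.6 = 0.020
5: (13 − 9.9)²/9.9 = 9.61/9.9 = 0.971
6: (22 − 17.6)²/17.6 = 19.36/17.6 = 1.100
Sum = 4.41
df = 6. Since 4.41 < 16.812, we do not reject H₀.

4.41; do not reject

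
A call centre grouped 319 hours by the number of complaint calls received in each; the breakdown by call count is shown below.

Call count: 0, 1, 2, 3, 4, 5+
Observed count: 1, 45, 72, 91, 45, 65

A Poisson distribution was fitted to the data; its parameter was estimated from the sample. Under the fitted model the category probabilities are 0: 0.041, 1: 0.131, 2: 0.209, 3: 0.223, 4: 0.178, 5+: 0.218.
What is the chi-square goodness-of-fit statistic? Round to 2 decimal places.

20.12

Expected counts E_i = n·p_i: 319×0.041 = 13.079, 319×0.131 = 41.789, 319×0.209 = 66.671, 319×0.223 = 71.137, 319×0.178 = 56.782, 319×0.218 = 69.542.
χ² = (1−13.079)²/13.079 + (45−41.789)²/41.789 + (72−66.671)²/66.671 + (91−71.137)²/71.137 + (45−56.782)²/56.782 + (65−69.542)²/69.542
   = 11.155 + 0.247 + 0.426 + 5.546 + 2.445 + 0.297
Sum = 20.12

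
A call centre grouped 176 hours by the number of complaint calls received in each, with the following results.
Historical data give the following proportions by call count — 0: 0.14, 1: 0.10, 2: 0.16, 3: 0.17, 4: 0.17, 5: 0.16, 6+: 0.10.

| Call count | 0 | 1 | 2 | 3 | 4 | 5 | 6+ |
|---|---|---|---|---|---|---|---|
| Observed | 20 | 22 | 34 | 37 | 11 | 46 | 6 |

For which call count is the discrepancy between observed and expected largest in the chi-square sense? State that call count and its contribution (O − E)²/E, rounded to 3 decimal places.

Expected counts E_i = n·p_i: 176×0.14 = 24.64, 176×0.10 = 17.6, 176×0.16 = 28.16, 176×0.17 = 29.92, 176×0.17 = 29.92, 176×0.16 = 28.16, 176×0.10 = 17.6.
cat         O        E   (O−E)²/E
0          20    24.64     0.8738
1          22     17.6     1.1000
2          34    28.16     1.2111
3          37    29.92     1.6753
4          11    29.92    11.9641
5          46    28.16    11.3020
6+          6     17.6     7.6455
The largest term is for 4: 11.964.

4, 11.964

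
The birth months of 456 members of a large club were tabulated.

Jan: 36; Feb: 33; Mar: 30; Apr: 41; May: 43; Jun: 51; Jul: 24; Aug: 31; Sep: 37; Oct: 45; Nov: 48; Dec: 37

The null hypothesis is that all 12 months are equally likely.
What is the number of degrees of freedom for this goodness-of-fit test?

There are k = 12 categories and no parameters were estimated from the data, so df = 12 − 1 = 11.

11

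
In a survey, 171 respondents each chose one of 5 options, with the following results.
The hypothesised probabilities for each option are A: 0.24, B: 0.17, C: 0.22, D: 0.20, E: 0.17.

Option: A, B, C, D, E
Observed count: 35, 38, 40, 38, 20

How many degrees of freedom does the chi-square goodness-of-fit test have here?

4

There are k = 5 categories and no parameters were estimated from the data, so df = 5 − 1 = 4.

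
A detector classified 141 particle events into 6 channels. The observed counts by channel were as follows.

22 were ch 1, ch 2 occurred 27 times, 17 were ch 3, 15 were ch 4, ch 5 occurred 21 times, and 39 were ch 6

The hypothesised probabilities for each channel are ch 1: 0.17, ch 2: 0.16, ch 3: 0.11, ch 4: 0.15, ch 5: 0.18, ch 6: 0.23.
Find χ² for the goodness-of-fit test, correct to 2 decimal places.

Expected counts E_i = n·p_i: 141×0.17 = 23.97, 141×0.16 = 22.56, 141×0.11 = 15.51, 141×0.15 = 21.15, 141×0.18 = 25.38, 141×0.23 = 32.43.
χ² = (22−23.97)²/23.97 + (27−22.56)²/22.56 + (17−15.51)²/15.51 + (15−21.15)²/21.15 + (21−25.38)²/25.38 + (39−32.43)²/32.43
   = 0.162 + 0.874 + 0.143 + 1.788 + 0.756 + 1.331
Sum = 5.05

5.05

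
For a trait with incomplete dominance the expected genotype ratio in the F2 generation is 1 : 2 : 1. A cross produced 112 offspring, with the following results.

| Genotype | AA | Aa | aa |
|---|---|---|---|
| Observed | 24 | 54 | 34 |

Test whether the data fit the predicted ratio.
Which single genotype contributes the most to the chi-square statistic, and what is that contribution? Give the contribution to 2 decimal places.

aa, 1.29

Ratio total = 4. Expected counts: 112×1/4 = 28, 112×2/4 = 56, 112×1/4 = 28.
AA: (24 − 28)²/28 = 16/28 = 0.571
Aa: (54 − 56)²/56 = 4/56 = 0.071
aa: (34 − 28)²/28 = 36/28 = 1.286
The largest term is for aa: 1.29.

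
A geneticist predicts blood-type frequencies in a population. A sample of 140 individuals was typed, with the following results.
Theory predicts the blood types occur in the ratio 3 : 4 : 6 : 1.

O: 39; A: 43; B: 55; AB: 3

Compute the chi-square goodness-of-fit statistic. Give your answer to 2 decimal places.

Ratio total = 14. Expected counts: 140×3/14 = 30, 140×4/14 = 40, 140×6/14 = 60, 140×1/14 = 10.
cat         O        E   (O−E)²/E
O          39       30      2.700
A          43       40      0.225
B          55       60      0.417
AB          3       10      4.900
Sum = 8.24

8.24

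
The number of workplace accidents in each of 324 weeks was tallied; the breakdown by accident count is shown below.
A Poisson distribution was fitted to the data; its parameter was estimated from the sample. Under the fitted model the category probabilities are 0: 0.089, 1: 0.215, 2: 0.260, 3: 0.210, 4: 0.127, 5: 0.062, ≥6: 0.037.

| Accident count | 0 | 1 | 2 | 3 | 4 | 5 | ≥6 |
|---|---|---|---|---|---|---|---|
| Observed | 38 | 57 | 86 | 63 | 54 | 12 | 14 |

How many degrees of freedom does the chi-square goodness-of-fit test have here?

5

There are k = 7 categories and 1 parameter estimated from the data, so df = 7 − 1 − 1 = 5.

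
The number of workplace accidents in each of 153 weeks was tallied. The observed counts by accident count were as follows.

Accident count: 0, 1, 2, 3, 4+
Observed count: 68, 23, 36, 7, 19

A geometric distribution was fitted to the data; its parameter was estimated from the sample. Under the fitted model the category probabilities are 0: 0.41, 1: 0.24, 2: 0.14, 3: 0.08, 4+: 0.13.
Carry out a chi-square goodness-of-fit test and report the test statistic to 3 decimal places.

17.776

Expected counts E_i = n·p_i: 153×0.41 = 62.73, 153×0.24 = 36.72, 153×0.14 = 21.42, 153×0.08 = 12.24, 153×0.13 = 19.89.
χ² = (68−62.73)²/62.73 + (23−36.72)²/36.72 + (36−21.42)²/21.42 + (7−12.24)²/12.24 + (19−19.89)²/19.89
   = 0.4427 + 5.1263 + 9.9242 + 2.2433 + 0.0398
Sum = 17.776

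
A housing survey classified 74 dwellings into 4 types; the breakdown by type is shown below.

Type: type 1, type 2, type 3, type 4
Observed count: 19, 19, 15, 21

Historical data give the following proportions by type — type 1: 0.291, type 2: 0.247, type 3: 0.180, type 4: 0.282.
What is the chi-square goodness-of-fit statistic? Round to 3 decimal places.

Expected counts E_i = n·p_i: 74×0.291 = 21.534, 74×0.247 = 18.278, 74×0.180 = 13.32, 74×0.282 = 20.868.
cat         O        E   (O−E)²/E
type 1     19   21.534     0.2982
type 2     19   18.278     0.0285
type 3     15    13.32     0.2119
type 4     21   20.868     0.0008
Sum = 0.539

0.539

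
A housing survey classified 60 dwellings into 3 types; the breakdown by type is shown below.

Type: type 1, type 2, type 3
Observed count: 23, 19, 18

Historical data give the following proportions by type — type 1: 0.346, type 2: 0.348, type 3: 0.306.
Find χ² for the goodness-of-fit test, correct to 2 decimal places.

Expected counts E_i = n·p_i: 60×0.346 = 20.76, 60×0.348 = 20.88, 60×0.306 = 18.36.
cat         O        E   (O−E)²/E
type 1     23    20.76      0.242
type 2     19    20.88      0.169
type 3     18    18.36      0.007
Sum = 0.42

0.42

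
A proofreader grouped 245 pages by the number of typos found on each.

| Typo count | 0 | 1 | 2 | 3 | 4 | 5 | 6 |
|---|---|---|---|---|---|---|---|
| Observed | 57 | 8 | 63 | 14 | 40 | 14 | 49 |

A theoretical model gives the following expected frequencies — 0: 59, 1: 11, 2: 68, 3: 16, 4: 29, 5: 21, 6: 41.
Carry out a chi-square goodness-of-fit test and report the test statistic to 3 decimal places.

9.570

cat         O        E   (O−E)²/E
0          57       59     0.0678
1           8       11     0.8182
2          63       68     0.3676
3          14       16     0.2500
4          40       29     4.1724
5          14       21     2.3333
6          49       41     1.5610
Sum = 9.570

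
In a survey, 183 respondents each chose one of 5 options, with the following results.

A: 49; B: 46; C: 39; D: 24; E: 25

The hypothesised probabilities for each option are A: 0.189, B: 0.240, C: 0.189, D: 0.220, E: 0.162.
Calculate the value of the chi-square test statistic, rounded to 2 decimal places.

13.96

Expected counts E_i = n·p_i: 183×0.189 = 34.587, 183×0.240 = 43.92, 183×0.189 = 34.587, 183×0.220 = 40.26, 183×0.162 = 29.646.
A: (49 − 34.587)²/34.587 = 207.734569/34.587 = 6.006
B: (46 − 43.92)²/43.92 = 4.3264/43.92 = 0.099
C: (39 − 34.587)²/34.587 = 19.474569/34.587 = 0.563
D: (24 − 40.26)²/40.26 = 264.3876/40.26 = 6.567
E: (25 − 29.646)²/29.646 = 21.585316/29.646 = 0.728
Sum = 13.96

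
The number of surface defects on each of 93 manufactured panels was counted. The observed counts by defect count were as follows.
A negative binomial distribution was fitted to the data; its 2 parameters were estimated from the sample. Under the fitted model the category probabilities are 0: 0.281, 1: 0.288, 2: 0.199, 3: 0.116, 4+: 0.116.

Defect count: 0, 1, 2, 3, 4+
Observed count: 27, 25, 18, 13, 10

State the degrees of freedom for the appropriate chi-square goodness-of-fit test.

There are k = 5 categories and 2 parameters estimated from the data, so df = 5 − 1 − 2 = 2.

2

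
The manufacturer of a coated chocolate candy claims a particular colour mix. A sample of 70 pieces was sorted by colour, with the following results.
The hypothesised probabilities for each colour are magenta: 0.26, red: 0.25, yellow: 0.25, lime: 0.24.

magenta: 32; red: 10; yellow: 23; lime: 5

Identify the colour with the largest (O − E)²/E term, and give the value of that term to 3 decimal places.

magenta, 10.464

Expected counts E_i = n·p_i: 70×0.26 = 18.2, 70×0.25 = 17.5, 70×0.25 = 17.5, 70×0.24 = 16.8.
cat          O        E   (O−E)²/E
magenta     32     18.2    10.4637
red         10     17.5     3.2143
yellow      23     17.5     1.7286
lime         5     16.8     8.2881
The largest term is for magenta: 10.464.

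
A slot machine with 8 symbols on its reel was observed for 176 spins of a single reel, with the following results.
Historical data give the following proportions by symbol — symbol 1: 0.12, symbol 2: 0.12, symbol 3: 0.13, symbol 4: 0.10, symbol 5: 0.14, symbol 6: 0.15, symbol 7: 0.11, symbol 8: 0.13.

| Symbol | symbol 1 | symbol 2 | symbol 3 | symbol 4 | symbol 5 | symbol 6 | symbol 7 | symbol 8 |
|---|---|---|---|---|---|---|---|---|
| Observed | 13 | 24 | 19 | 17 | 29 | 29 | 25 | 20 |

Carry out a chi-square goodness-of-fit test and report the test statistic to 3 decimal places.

Expected counts E_i = n·p_i: 176×0.12 = 21.12, 176×0.12 = 21.12, 176×0.13 = 22.88, 176×0.10 = 17.6, 176×0.14 = 24.64, 176×0.15 = 26.4, 176×0.11 = 19.36, 176×0.13 = 22.88.
cat           O        E   (O−E)²/E
symbol 1     13    21.12     3.1219
symbol 2     24    21.12     0.3927
symbol 3     19    22.88     0.6580
symbol 4     17     17.6     0.0205
symbol 5     29    24.64     0.7715
symbol 6     29     26.4     0.2561
symbol 7     25    19.36     1.6431
symbol 8     20    22.88     0.3625
Sum = 7.226

7.226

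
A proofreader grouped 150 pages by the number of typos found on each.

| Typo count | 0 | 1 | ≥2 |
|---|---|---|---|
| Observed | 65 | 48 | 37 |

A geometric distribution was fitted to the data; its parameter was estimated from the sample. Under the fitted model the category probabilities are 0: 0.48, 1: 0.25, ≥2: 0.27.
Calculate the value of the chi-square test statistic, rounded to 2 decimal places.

3.92

Expected counts E_i = n·p_i: 150×0.48 = 72, 150×0.25 = 37.5, 150×0.27 = 40.5.
χ² = (65−72)²/72 + (48−37.5)²/37.5 + (37−40.5)²/40.5
   = 0.681 + 2.940 + 0.302
Sum = 3.92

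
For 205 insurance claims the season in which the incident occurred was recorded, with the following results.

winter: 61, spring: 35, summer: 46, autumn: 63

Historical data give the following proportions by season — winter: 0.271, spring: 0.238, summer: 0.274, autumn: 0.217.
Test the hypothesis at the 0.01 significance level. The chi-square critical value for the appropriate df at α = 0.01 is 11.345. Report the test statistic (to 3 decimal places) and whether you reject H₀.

Expected counts E_i = n·p_i: 205×0.271 = 55.555, 205×0.238 = 48.79, 205×0.274 = 56.17, 205×0.217 = 44.485.
winter: (61 − 55.555)²/55.555 = 29.648025/55.555 = 0.5337
spring: (35 − 48.79)²/48.79 = 190.1641/48.79 = 3.8976
summer: (46 − 56.17)²/56.17 = 103.4289/56.17 = 1.8414
autumn: (63 − 44.485)²/44.485 = 342.805225/44.485 = 7.7061
Sum = 13.979
df = 3. Since 13.979 > 11.345, we reject H₀.

13.979; reject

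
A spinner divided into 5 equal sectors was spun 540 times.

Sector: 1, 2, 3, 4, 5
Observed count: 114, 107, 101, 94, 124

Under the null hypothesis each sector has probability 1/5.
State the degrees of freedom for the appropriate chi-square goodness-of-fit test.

4

There are k = 5 categories and no parameters were estimated from the data, so df = 5 − 1 = 4.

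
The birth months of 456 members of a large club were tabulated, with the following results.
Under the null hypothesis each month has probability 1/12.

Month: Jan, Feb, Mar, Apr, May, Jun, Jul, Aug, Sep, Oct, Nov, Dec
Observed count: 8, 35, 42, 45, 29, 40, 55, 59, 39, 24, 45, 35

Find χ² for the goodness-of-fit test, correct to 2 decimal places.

Expected count for each of the 12 categories: 456/12 = 38.
χ² = (8−38)²/38 + (35−38)²/38 + (42−38)²/38 + (45−38)²/38 + (29−38)²/38 + (40−38)²/38 + (55−38)²/38 + (59−38)²/38 + (39−38)²/38 + (24−38)²/38 + (45−38)²/38 + (35−38)²/38
   = 23.684 + 0.237 + 0.421 + 1.289 + 2.132 + 0.105 + 7.605 + 11.605 + 0.026 + 5.158 + 1.289 + 0.237
Sum = 53.79

53.79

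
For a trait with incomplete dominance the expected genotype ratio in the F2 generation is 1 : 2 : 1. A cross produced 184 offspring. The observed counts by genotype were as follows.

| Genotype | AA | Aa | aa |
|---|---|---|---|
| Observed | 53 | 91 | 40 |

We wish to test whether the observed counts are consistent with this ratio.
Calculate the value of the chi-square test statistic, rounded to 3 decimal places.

1.859

Ratio total = 4. Expected counts: 184×1/4 = 46, 184×2/4 = 92, 184×1/4 = 46.
χ² = (53−46)²/46 + (91−92)²/92 + (40−46)²/46
   = 1.0652 + 0.0109 + 0.7826
Sum = 1.859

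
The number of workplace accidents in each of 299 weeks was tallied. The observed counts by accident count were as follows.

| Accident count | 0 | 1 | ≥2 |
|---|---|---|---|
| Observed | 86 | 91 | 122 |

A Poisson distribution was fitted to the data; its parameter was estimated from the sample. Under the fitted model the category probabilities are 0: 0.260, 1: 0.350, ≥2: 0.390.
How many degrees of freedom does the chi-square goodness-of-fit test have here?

There are k = 3 categories and 1 parameter estimated from the data, so df = 3 − 1 − 1 = 1.

1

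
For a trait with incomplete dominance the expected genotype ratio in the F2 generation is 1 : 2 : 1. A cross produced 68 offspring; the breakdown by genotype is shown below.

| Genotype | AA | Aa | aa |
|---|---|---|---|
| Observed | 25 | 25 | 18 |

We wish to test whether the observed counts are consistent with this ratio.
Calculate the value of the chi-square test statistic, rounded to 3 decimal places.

6.206

Ratio total = 4. Expected counts: 68×1/4 = 17, 68×2/4 = 34, 68×1/4 = 17.
χ² = (25−17)²/17 + (25−34)²/34 + (18−17)²/17
   = 3.7647 + 2.3824 + 0.0588
Sum = 6.206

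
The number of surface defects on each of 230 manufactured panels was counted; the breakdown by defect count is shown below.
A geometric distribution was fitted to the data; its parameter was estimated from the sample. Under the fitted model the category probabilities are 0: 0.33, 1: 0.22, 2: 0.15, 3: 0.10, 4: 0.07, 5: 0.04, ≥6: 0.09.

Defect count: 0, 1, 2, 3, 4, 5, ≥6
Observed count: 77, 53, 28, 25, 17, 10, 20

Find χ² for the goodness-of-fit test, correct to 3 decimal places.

Expected counts E_i = n·p_i: 230×0.33 = 75.9, 230×0.22 = 50.6, 230×0.15 = 34.5, 230×0.10 = 23, 230×0.07 = 16.1, 230×0.04 = 9.2, 230×0.09 = 20.7.
0: (77 − 75.9)²/75.9 = 1.21/75.9 = 0.0159
1: (53 − 50.6)²/50.6 = 5.76/50.6 = 0.1138
2: (28 − 34.5)²/34.5 = 42.25/34.5 = 1.2246
3: (25 − 23)²/23 = 4/23 = 0.1739
4: (17 − 16.1)²/16.1 = 0.81/16.1 = 0.0503
5: (10 − 9.2)²/9.2 = 0.64/9.2 = 0.0696
≥6: (20 − 20.7)²/20.7 = 0.49/20.7 = 0.0237
Sum = 1.672

1.672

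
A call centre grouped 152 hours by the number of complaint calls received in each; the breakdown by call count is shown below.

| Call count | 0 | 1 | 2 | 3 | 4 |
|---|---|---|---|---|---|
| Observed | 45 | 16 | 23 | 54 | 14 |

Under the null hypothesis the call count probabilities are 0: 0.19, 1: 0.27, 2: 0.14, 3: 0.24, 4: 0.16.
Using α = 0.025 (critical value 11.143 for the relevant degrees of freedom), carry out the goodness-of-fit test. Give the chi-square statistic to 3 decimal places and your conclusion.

37.208; reject

Expected counts E_i = n·p_i: 152×0.19 = 28.88, 152×0.27 = 41.04, 152×0.14 = 21.28, 152×0.24 = 36.48, 152×0.16 = 24.32.
0: (45 − 28.88)²/28.88 = 259.8544/28.88 = 8.9977
1: (16 − 41.04)²/41.04 = 627.0016/41.04 = 15.2778
2: (23 − 21.28)²/21.28 = 2.9584/21.28 = 0.1390
3: (54 − 36.48)²/36.48 = 306.9504/36.48 = 8.4142
4: (14 − 24.32)²/24.32 = 106.5024/24.32 = 4.3792
Sum = 37.208
df = 4. Since 37.208 > 11.143, we reject H₀.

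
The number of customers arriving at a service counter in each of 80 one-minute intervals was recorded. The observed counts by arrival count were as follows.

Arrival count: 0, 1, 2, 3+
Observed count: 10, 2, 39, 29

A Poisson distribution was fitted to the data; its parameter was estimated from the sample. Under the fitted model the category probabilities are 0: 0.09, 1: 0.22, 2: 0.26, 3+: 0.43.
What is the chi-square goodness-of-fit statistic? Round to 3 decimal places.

31.689

Expected counts E_i = n·p_i: 80×0.09 = 7.2, 80×0.22 = 17.6, 80×0.26 = 20.8, 80×0.43 = 34.4.
cat         O        E   (O−E)²/E
0          10      7.2     1.0889
1           2     17.6    13.8273
2          39     20.8    15.9250
3+         29     34.4     0.8477
Sum = 31.689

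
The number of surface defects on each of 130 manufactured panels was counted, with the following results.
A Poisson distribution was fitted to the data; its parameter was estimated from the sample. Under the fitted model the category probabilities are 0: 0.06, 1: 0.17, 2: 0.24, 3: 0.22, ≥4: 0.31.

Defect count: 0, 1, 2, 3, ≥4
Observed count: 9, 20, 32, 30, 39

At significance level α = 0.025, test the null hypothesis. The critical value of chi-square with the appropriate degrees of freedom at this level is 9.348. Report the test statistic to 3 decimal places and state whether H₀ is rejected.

Expected counts E_i = n·p_i: 130×0.06 = 7.8, 130×0.17 = 22.1, 130×0.24 = 31.2, 130×0.22 = 28.6, 130×0.31 = 40.3.
0: (9 − 7.8)²/7.8 = 1.44/7.8 = 0.1846
1: (20 − 22.1)²/22.1 = 4.41/22.1 = 0.1995
2: (32 − 31.2)²/31.2 = 0.64/31.2 = 0.0205
3: (30 − 28.6)²/28.6 = 1.96/28.6 = 0.0685
≥4: (39 − 40.3)²/40.3 = 1.69/40.3 = 0.0419
Sum = 0.515
df = 3. Since 0.515 < 9.348, we do not reject H₀.

0.515; do not reject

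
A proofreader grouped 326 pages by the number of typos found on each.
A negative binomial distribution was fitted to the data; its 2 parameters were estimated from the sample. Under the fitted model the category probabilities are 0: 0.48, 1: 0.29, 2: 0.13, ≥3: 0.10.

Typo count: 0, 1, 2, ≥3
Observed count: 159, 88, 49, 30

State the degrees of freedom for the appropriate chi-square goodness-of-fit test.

There are k = 4 categories and 2 parameters estimated from the data, so df = 4 − 1 − 2 = 1.

1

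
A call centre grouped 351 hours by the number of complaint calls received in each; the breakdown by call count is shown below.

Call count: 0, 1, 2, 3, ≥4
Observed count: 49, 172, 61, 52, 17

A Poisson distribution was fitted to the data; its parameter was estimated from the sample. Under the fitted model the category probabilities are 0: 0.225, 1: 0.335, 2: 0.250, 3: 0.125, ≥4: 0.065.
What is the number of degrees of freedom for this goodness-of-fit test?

3

There are k = 5 categories and 1 parameter estimated from the data, so df = 5 − 1 − 1 = 3.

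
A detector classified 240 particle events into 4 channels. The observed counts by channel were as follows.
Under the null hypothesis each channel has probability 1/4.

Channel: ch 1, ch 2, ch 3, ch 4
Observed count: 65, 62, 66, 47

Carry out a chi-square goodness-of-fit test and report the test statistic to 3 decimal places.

3.900

Expected count for each of the 4 categories: 240/4 = 60.
cat         O        E   (O−E)²/E
ch 1       65       60     0.4167
ch 2       62       60     0.0667
ch 3       66       60     0.6000
ch 4       47       60     2.8167
Sum = 3.900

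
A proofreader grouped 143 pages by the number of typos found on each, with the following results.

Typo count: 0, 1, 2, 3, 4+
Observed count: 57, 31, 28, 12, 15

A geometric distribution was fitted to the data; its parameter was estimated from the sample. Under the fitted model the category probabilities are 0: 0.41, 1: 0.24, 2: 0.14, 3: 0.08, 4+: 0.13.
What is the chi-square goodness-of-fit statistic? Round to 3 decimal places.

Expected counts E_i = n·p_i: 143×0.41 = 58.63, 143×0.24 = 34.32, 143×0.14 = 20.02, 143×0.08 = 11.44, 143×0.13 = 18.59.
cat         O        E   (O−E)²/E
0          57    58.63     0.0453
1          31    34.32     0.3212
2          28    20.02     3.1808
3          12    11.44     0.0274
4+         15    18.59     0.6933
Sum = 4.268

4.268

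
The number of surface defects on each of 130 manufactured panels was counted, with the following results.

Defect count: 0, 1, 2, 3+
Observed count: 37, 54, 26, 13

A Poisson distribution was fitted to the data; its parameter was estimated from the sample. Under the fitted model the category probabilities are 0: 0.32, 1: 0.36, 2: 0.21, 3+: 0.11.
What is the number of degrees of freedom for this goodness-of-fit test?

2

There are k = 4 categories and 1 parameter estimated from the data, so df = 4 − 1 − 1 = 2.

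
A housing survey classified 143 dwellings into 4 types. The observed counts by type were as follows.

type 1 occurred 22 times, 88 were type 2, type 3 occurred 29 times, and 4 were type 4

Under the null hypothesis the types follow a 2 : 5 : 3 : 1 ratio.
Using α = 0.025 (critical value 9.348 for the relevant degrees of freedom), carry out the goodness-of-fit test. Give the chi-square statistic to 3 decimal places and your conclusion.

17.549; reject

Ratio total = 11. Expected counts: 143×2/11 = 26, 143×5/11 = 65, 143×3/11 = 39, 143×1/11 = 13.
type 1: (22 − 26)²/26 = 16/26 = 0.6154
type 2: (88 − 65)²/65 = 529/65 = 8.1385
type 3: (29 − 39)²/39 = 100/39 = 2.5641
type 4: (4 − 13)²/13 = 81/13 = 6.2308
Sum = 17.549
df = 3. Since 17.549 > 9.348, we reject H₀.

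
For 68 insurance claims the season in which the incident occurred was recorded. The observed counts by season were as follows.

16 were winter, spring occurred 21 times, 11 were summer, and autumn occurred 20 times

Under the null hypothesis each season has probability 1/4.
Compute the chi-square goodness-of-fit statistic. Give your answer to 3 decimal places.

Under H₀ each category has probability 1/4, so each expected count is 68/4 = 17.
χ² = (16−17)²/17 + (21−17)²/17 + (11−17)²/17 + (20−17)²/17
   = 0.0588 + 0.9412 + 2.1176 + 0.5294
Sum = 3.647

3.647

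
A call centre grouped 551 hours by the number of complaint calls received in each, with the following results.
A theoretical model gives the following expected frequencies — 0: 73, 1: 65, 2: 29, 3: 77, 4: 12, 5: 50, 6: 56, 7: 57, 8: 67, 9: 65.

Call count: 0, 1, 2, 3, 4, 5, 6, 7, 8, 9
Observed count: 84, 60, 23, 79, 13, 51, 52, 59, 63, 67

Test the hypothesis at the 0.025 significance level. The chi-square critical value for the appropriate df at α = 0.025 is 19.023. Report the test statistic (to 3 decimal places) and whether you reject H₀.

4.095; do not reject

χ² = (84−73)²/73 + (60−65)²/65 + (23−29)²/29 + (79−77)²/77 + (13−12)²/12 + (51−50)²/50 + (52−56)²/56 + (59−57)²/57 + (63−67)²/67 + (67−65)²/65
   = 1.6575 + 0.3846 + 1.2414 + 0.0519 + 0.0833 + 0.0200 + 0.2857 + 0.0702 + 0.2388 + 0.0615
Sum = 4.095
df = 9. Since 4.095 < 19.023, we do not reject H₀.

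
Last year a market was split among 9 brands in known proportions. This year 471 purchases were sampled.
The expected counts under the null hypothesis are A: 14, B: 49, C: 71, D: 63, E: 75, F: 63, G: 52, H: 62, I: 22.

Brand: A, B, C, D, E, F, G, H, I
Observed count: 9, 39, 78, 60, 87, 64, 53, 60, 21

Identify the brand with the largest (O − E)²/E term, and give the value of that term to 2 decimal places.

B, 2.04

A: (9 − 14)²/14 = 25/14 = 1.786
B: (39 − 49)²/49 = 100/49 = 2.041
C: (78 − 71)²/71 = 49/71 = 0.690
D: (60 − 63)²/63 = 9/63 = 0.143
E: (87 − 75)²/75 = 144/75 = 1.920
F: (64 − 63)²/63 = 1/63 = 0.016
G: (53 − 52)²/52 = 1/52 = 0.019
H: (60 − 62)²/62 = 4/62 = 0.065
I: (21 − 22)²/22 = 1/22 = 0.045
The largest term is for B: 2.04.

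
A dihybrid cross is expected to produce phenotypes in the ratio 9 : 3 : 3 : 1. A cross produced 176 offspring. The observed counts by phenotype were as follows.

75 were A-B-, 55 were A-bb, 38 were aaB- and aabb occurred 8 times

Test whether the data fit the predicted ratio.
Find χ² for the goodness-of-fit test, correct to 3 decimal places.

Ratio total = 16. Expected counts: 176×9/16 = 99, 176×3/16 = 33, 176×3/16 = 33, 176×1/16 = 11.
χ² = (75−99)²/99 + (55−33)²/33 + (38−33)²/33 + (8−11)²/11
   = 5.8182 + 14.6667 + 0.7576 + 0.8182
Sum = 22.061

22.061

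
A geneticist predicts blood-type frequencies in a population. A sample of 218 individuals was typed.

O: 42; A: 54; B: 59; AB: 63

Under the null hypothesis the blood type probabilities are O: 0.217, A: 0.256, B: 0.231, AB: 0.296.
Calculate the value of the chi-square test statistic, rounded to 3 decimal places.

Expected counts E_i = n·p_i: 218×0.217 = 47.306, 218×0.256 = 55.808, 218×0.231 = 50.358, 218×0.296 = 64.528.
χ² = (42−47.306)²/47.306 + (54−55.808)²/55.808 + (59−50.358)²/50.358 + (63−64.528)²/64.528
   = 0.5951 + 0.0586 + 1.4831 + 0.0362
Sum = 2.173

2.173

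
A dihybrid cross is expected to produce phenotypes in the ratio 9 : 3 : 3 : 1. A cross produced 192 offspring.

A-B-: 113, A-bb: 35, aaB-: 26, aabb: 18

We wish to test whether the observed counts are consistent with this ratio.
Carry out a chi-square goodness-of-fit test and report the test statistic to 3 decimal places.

Ratio total = 16. Expected counts: 192×9/16 = 108, 192×3/16 = 36, 192×3/16 = 36, 192×1/16 = 12.
χ² = (113−108)²/108 + (35−36)²/36 + (26−36)²/36 + (18−12)²/12
   = 0.2315 + 0.0278 + 2.7778 + 3.0000
Sum = 6.037

6.037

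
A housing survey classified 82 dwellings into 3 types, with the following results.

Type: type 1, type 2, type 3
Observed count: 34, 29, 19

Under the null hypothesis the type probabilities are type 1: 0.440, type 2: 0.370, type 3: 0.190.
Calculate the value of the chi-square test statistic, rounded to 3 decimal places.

0.930

Expected counts E_i = n·p_i: 82×0.440 = 36.08, 82×0.370 = 30.34, 82×0.190 = 15.58.
χ² = (34−36.08)²/36.08 + (29−30.34)²/30.34 + (19−15.58)²/15.58
   = 0.1199 + 0.0592 + 0.7507
Sum = 0.930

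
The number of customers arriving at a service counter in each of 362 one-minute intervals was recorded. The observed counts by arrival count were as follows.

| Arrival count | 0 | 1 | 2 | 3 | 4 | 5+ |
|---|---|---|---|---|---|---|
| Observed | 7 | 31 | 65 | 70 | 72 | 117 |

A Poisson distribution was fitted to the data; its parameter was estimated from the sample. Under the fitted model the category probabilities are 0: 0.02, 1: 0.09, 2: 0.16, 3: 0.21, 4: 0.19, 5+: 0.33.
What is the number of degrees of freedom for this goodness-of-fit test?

4

There are k = 6 categories and 1 parameter estimated from the data, so df = 6 − 1 − 1 = 4.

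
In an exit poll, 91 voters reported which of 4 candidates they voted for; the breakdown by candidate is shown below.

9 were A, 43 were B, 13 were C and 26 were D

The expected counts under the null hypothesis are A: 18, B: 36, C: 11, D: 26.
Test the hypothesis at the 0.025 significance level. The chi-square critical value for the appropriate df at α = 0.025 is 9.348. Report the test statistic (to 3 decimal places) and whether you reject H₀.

cat         O        E   (O−E)²/E
A           9       18     4.5000
B          43       36     1.3611
C          13       11     0.3636
D          26       26     0.0000
Sum = 6.225
df = 3. Since 6.225 < 9.348, we do not reject H₀.

6.225; do not reject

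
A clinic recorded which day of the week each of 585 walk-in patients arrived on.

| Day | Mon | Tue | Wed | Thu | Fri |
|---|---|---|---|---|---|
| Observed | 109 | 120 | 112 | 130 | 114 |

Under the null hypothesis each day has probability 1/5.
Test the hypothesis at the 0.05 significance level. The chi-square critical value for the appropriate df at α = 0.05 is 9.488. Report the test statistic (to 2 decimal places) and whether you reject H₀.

Expected count for each of the 5 categories: 585/5 = 117.
cat         O        E   (O−E)²/E
Mon       109      117      0.547
Tue       120      117      0.077
Wed       112      117      0.214
Thu       130      117      1.444
Fri       114      117      0.077
Sum = 2.36
df = 4. Since 2.36 < 9.488, we do not reject H₀.

2.36; do not reject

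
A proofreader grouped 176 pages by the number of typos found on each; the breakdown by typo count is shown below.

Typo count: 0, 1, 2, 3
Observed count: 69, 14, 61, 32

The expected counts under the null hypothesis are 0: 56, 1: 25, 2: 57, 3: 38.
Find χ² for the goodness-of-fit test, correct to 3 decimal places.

cat         O        E   (O−E)²/E
0          69       56     3.0179
1          14       25     4.8400
2          61       57     0.2807
3          32       38     0.9474
Sum = 9.086

9.086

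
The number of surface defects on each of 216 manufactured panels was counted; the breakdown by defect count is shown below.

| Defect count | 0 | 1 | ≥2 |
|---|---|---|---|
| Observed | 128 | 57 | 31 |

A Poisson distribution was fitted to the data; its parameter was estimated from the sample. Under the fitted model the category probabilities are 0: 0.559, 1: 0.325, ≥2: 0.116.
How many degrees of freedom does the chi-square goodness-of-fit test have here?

There are k = 3 categories and 1 parameter estimated from the data, so df = 3 − 1 − 1 = 1.

1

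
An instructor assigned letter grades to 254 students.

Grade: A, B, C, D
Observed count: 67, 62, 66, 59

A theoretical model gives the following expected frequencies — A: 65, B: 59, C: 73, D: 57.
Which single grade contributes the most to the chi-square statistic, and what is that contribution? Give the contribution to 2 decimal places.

cat         O        E   (O−E)²/E
A          67       65      0.062
B          62       59      0.153
C          66       73      0.671
D          59       57      0.070
The largest term is for C: 0.67.

C, 0.67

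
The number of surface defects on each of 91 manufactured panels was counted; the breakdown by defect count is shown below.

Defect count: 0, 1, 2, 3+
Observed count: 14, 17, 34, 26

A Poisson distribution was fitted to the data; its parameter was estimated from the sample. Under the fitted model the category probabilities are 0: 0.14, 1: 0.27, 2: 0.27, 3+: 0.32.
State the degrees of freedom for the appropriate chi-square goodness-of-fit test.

2

There are k = 4 categories and 1 parameter estimated from the data, so df = 4 − 1 − 1 = 2.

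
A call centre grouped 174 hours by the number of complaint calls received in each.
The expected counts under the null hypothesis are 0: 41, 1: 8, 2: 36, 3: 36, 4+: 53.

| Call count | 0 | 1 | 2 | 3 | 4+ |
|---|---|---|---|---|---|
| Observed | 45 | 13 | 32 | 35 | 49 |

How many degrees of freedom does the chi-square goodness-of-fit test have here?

4

There are k = 5 categories and no parameters were estimated from the data, so df = 5 − 1 = 4.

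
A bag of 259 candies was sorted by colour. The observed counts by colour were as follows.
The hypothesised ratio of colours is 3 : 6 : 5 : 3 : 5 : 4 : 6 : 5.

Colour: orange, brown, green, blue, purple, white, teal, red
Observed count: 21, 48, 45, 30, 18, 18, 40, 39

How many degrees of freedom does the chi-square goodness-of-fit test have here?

7

There are k = 8 categories and no parameters were estimated from the data, so df = 8 − 1 = 7.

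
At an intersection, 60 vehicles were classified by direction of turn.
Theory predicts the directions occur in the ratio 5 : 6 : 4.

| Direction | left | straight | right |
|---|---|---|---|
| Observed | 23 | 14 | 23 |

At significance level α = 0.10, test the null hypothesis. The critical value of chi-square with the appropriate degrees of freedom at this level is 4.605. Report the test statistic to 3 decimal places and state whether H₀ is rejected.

Ratio total = 15. Expected counts: 60×5/15 = 20, 60×6/15 = 24, 60×4/15 = 16.
cat           O        E   (O−E)²/E
left         23       20     0.4500
straight     14       24     4.1667
right        23       16     3.0625
Sum = 7.679
df = 2. Since 7.679 > 4.605, we reject H₀.

7.679; reject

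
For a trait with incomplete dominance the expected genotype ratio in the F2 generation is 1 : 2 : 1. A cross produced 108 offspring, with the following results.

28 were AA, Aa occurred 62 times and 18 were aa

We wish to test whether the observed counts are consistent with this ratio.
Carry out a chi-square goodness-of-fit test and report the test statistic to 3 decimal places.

Ratio total = 4. Expected counts: 108×1/4 = 27, 108×2/4 = 54, 108×1/4 = 27.
cat         O        E   (O−E)²/E
AA         28       27     0.0370
Aa         62       54     1.1852
aa         18       27     3.0000
Sum = 4.222

4.222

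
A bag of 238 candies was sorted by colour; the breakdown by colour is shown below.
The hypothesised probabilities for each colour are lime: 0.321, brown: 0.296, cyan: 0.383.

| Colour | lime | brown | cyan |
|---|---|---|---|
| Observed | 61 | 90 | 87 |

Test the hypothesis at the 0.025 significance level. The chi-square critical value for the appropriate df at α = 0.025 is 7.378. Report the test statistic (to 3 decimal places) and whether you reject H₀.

8.719; reject

Expected counts E_i = n·p_i: 238×0.321 = 76.398, 238×0.296 = 70.448, 238×0.383 = 91.154.
χ² = (61−76.398)²/76.398 + (90−70.448)²/70.448 + (87−91.154)²/91.154
   = 3.1035 + 5.4264 + 0.1893
Sum = 8.719
df = 2. Since 8.719 > 7.378, we reject H₀.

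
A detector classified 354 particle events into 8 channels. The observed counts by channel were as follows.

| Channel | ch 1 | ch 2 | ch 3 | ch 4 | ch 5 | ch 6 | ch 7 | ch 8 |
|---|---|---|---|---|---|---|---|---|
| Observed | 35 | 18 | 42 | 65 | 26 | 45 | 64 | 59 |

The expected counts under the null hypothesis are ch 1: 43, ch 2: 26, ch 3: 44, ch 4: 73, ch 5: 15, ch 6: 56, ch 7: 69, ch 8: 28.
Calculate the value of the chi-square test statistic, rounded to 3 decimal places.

49.829

cat         O        E   (O−E)²/E
ch 1       35       43     1.4884
ch 2       18       26     2.4615
ch 3       42       44     0.0909
ch 4       65       73     0.8767
ch 5       26       15     8.0667
ch 6       45       56     2.1607
ch 7       64       69     0.3623
ch 8       59       28    34.3214
Sum = 49.829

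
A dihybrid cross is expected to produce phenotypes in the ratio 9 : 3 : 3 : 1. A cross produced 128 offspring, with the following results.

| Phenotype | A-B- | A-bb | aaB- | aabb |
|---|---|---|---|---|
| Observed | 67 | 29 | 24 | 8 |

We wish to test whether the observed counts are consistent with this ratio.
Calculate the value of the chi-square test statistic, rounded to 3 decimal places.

1.389

Ratio total = 16. Expected counts: 128×9/16 = 72, 128×3/16 = 24, 128×3/16 = 24, 128×1/16 = 8.
χ² = (67−72)²/72 + (29−24)²/24 + (24−24)²/24 + (8−8)²/8
   = 0.3472 + 1.0417 + 0.0000 + 0.0000
Sum = 1.389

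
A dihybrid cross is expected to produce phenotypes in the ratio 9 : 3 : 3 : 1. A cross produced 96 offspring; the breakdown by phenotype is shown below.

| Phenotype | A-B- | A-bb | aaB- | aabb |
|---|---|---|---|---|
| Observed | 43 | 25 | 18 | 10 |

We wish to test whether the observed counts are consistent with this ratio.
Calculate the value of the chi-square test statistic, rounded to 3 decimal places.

Ratio total = 16. Expected counts: 96×9/16 = 54, 96×3/16 = 18, 96×3/16 = 18, 96×1/16 = 6.
χ² = (43−54)²/54 + (25−18)²/18 + (18−18)²/18 + (10−6)²/6
   = 2.2407 + 2.7222 + 0.0000 + 2.6667
Sum = 7.630

7.630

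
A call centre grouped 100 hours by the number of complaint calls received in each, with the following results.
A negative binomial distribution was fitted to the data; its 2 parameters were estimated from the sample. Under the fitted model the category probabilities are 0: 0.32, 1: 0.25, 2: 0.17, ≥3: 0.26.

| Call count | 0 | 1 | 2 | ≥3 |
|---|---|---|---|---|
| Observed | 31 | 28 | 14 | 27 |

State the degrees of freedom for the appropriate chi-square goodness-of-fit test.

1

There are k = 4 categories and 2 parameters estimated from the data, so df = 4 − 1 − 2 = 1.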